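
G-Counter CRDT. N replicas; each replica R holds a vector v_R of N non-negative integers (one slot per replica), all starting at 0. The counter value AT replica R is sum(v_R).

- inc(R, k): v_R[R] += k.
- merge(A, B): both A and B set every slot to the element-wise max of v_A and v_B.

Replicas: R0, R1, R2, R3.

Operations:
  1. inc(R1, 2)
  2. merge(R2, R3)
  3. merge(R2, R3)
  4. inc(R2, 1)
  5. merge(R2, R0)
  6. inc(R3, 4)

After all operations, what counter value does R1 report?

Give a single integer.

Answer: 2

Derivation:
Op 1: inc R1 by 2 -> R1=(0,2,0,0) value=2
Op 2: merge R2<->R3 -> R2=(0,0,0,0) R3=(0,0,0,0)
Op 3: merge R2<->R3 -> R2=(0,0,0,0) R3=(0,0,0,0)
Op 4: inc R2 by 1 -> R2=(0,0,1,0) value=1
Op 5: merge R2<->R0 -> R2=(0,0,1,0) R0=(0,0,1,0)
Op 6: inc R3 by 4 -> R3=(0,0,0,4) value=4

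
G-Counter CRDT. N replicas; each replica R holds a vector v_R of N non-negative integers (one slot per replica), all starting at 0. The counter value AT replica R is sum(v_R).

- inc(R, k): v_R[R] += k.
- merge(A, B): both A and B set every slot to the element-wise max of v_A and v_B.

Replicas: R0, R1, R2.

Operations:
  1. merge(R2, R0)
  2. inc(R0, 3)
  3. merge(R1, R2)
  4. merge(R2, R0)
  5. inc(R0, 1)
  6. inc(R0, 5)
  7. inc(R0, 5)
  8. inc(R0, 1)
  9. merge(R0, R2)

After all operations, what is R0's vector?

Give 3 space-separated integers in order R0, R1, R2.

Answer: 15 0 0

Derivation:
Op 1: merge R2<->R0 -> R2=(0,0,0) R0=(0,0,0)
Op 2: inc R0 by 3 -> R0=(3,0,0) value=3
Op 3: merge R1<->R2 -> R1=(0,0,0) R2=(0,0,0)
Op 4: merge R2<->R0 -> R2=(3,0,0) R0=(3,0,0)
Op 5: inc R0 by 1 -> R0=(4,0,0) value=4
Op 6: inc R0 by 5 -> R0=(9,0,0) value=9
Op 7: inc R0 by 5 -> R0=(14,0,0) value=14
Op 8: inc R0 by 1 -> R0=(15,0,0) value=15
Op 9: merge R0<->R2 -> R0=(15,0,0) R2=(15,0,0)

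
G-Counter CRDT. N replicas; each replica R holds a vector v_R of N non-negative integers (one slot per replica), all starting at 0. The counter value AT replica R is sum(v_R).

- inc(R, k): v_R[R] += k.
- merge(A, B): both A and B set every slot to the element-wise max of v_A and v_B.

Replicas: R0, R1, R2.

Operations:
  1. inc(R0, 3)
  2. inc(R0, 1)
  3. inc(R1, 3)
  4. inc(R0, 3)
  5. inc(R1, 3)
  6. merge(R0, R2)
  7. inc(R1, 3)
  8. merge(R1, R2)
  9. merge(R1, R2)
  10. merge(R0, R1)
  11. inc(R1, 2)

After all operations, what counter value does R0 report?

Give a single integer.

Op 1: inc R0 by 3 -> R0=(3,0,0) value=3
Op 2: inc R0 by 1 -> R0=(4,0,0) value=4
Op 3: inc R1 by 3 -> R1=(0,3,0) value=3
Op 4: inc R0 by 3 -> R0=(7,0,0) value=7
Op 5: inc R1 by 3 -> R1=(0,6,0) value=6
Op 6: merge R0<->R2 -> R0=(7,0,0) R2=(7,0,0)
Op 7: inc R1 by 3 -> R1=(0,9,0) value=9
Op 8: merge R1<->R2 -> R1=(7,9,0) R2=(7,9,0)
Op 9: merge R1<->R2 -> R1=(7,9,0) R2=(7,9,0)
Op 10: merge R0<->R1 -> R0=(7,9,0) R1=(7,9,0)
Op 11: inc R1 by 2 -> R1=(7,11,0) value=18

Answer: 16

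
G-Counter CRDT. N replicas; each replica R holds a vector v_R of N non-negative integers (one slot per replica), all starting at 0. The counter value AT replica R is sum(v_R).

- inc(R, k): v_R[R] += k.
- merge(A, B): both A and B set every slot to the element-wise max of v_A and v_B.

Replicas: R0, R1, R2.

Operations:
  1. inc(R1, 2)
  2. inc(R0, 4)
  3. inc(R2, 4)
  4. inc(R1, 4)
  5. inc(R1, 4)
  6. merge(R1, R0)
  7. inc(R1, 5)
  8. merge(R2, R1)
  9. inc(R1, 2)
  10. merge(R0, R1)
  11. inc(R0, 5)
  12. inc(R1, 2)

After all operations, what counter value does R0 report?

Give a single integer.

Op 1: inc R1 by 2 -> R1=(0,2,0) value=2
Op 2: inc R0 by 4 -> R0=(4,0,0) value=4
Op 3: inc R2 by 4 -> R2=(0,0,4) value=4
Op 4: inc R1 by 4 -> R1=(0,6,0) value=6
Op 5: inc R1 by 4 -> R1=(0,10,0) value=10
Op 6: merge R1<->R0 -> R1=(4,10,0) R0=(4,10,0)
Op 7: inc R1 by 5 -> R1=(4,15,0) value=19
Op 8: merge R2<->R1 -> R2=(4,15,4) R1=(4,15,4)
Op 9: inc R1 by 2 -> R1=(4,17,4) value=25
Op 10: merge R0<->R1 -> R0=(4,17,4) R1=(4,17,4)
Op 11: inc R0 by 5 -> R0=(9,17,4) value=30
Op 12: inc R1 by 2 -> R1=(4,19,4) value=27

Answer: 30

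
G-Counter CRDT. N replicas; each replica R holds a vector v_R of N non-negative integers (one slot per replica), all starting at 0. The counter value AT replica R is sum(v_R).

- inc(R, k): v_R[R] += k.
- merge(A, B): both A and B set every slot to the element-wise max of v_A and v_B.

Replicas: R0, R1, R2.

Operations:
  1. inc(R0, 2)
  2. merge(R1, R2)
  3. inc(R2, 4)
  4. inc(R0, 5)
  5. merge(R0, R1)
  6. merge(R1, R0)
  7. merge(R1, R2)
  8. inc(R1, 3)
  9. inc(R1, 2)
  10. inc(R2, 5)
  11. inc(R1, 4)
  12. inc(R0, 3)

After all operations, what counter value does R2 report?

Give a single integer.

Answer: 16

Derivation:
Op 1: inc R0 by 2 -> R0=(2,0,0) value=2
Op 2: merge R1<->R2 -> R1=(0,0,0) R2=(0,0,0)
Op 3: inc R2 by 4 -> R2=(0,0,4) value=4
Op 4: inc R0 by 5 -> R0=(7,0,0) value=7
Op 5: merge R0<->R1 -> R0=(7,0,0) R1=(7,0,0)
Op 6: merge R1<->R0 -> R1=(7,0,0) R0=(7,0,0)
Op 7: merge R1<->R2 -> R1=(7,0,4) R2=(7,0,4)
Op 8: inc R1 by 3 -> R1=(7,3,4) value=14
Op 9: inc R1 by 2 -> R1=(7,5,4) value=16
Op 10: inc R2 by 5 -> R2=(7,0,9) value=16
Op 11: inc R1 by 4 -> R1=(7,9,4) value=20
Op 12: inc R0 by 3 -> R0=(10,0,0) value=10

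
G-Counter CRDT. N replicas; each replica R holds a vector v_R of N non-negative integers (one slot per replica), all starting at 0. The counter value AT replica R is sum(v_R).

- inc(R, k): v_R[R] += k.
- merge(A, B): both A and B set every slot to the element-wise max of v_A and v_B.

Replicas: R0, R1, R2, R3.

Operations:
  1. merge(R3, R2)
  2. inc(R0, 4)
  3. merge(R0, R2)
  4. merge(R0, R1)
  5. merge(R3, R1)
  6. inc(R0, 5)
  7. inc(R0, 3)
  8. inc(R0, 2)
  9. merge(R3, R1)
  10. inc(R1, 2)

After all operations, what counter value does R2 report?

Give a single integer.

Answer: 4

Derivation:
Op 1: merge R3<->R2 -> R3=(0,0,0,0) R2=(0,0,0,0)
Op 2: inc R0 by 4 -> R0=(4,0,0,0) value=4
Op 3: merge R0<->R2 -> R0=(4,0,0,0) R2=(4,0,0,0)
Op 4: merge R0<->R1 -> R0=(4,0,0,0) R1=(4,0,0,0)
Op 5: merge R3<->R1 -> R3=(4,0,0,0) R1=(4,0,0,0)
Op 6: inc R0 by 5 -> R0=(9,0,0,0) value=9
Op 7: inc R0 by 3 -> R0=(12,0,0,0) value=12
Op 8: inc R0 by 2 -> R0=(14,0,0,0) value=14
Op 9: merge R3<->R1 -> R3=(4,0,0,0) R1=(4,0,0,0)
Op 10: inc R1 by 2 -> R1=(4,2,0,0) value=6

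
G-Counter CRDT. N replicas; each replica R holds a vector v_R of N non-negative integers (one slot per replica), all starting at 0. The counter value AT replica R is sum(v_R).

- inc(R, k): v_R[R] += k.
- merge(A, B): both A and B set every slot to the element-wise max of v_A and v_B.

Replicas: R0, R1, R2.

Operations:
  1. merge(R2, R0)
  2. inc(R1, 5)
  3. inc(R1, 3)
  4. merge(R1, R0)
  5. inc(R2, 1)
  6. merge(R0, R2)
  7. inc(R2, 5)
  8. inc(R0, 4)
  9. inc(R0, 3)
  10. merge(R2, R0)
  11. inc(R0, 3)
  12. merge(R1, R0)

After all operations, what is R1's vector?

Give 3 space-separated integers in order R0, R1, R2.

Answer: 10 8 6

Derivation:
Op 1: merge R2<->R0 -> R2=(0,0,0) R0=(0,0,0)
Op 2: inc R1 by 5 -> R1=(0,5,0) value=5
Op 3: inc R1 by 3 -> R1=(0,8,0) value=8
Op 4: merge R1<->R0 -> R1=(0,8,0) R0=(0,8,0)
Op 5: inc R2 by 1 -> R2=(0,0,1) value=1
Op 6: merge R0<->R2 -> R0=(0,8,1) R2=(0,8,1)
Op 7: inc R2 by 5 -> R2=(0,8,6) value=14
Op 8: inc R0 by 4 -> R0=(4,8,1) value=13
Op 9: inc R0 by 3 -> R0=(7,8,1) value=16
Op 10: merge R2<->R0 -> R2=(7,8,6) R0=(7,8,6)
Op 11: inc R0 by 3 -> R0=(10,8,6) value=24
Op 12: merge R1<->R0 -> R1=(10,8,6) R0=(10,8,6)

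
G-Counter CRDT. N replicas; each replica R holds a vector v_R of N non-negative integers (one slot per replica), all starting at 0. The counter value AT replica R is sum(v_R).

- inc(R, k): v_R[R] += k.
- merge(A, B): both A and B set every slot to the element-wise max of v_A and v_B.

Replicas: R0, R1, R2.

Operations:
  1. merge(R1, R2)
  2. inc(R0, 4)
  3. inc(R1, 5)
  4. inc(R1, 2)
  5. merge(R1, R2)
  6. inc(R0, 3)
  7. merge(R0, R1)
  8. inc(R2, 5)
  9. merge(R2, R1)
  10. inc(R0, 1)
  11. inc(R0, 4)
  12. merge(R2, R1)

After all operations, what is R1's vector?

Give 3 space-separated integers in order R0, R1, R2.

Op 1: merge R1<->R2 -> R1=(0,0,0) R2=(0,0,0)
Op 2: inc R0 by 4 -> R0=(4,0,0) value=4
Op 3: inc R1 by 5 -> R1=(0,5,0) value=5
Op 4: inc R1 by 2 -> R1=(0,7,0) value=7
Op 5: merge R1<->R2 -> R1=(0,7,0) R2=(0,7,0)
Op 6: inc R0 by 3 -> R0=(7,0,0) value=7
Op 7: merge R0<->R1 -> R0=(7,7,0) R1=(7,7,0)
Op 8: inc R2 by 5 -> R2=(0,7,5) value=12
Op 9: merge R2<->R1 -> R2=(7,7,5) R1=(7,7,5)
Op 10: inc R0 by 1 -> R0=(8,7,0) value=15
Op 11: inc R0 by 4 -> R0=(12,7,0) value=19
Op 12: merge R2<->R1 -> R2=(7,7,5) R1=(7,7,5)

Answer: 7 7 5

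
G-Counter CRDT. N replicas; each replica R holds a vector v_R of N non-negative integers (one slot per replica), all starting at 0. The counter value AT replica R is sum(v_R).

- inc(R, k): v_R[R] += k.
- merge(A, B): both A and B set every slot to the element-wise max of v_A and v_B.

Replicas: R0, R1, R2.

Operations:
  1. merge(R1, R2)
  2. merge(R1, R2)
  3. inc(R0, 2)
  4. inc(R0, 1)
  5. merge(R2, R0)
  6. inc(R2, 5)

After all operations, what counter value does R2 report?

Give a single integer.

Answer: 8

Derivation:
Op 1: merge R1<->R2 -> R1=(0,0,0) R2=(0,0,0)
Op 2: merge R1<->R2 -> R1=(0,0,0) R2=(0,0,0)
Op 3: inc R0 by 2 -> R0=(2,0,0) value=2
Op 4: inc R0 by 1 -> R0=(3,0,0) value=3
Op 5: merge R2<->R0 -> R2=(3,0,0) R0=(3,0,0)
Op 6: inc R2 by 5 -> R2=(3,0,5) value=8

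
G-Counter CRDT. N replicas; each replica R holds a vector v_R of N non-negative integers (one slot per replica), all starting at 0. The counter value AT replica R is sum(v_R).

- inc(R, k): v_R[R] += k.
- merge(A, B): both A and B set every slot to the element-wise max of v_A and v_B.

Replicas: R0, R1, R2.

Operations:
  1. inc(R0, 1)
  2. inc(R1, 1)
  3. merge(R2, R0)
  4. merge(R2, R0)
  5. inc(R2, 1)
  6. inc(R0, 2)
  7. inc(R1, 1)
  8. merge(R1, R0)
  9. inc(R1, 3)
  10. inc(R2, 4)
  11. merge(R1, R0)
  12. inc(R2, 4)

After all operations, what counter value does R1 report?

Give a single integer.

Answer: 8

Derivation:
Op 1: inc R0 by 1 -> R0=(1,0,0) value=1
Op 2: inc R1 by 1 -> R1=(0,1,0) value=1
Op 3: merge R2<->R0 -> R2=(1,0,0) R0=(1,0,0)
Op 4: merge R2<->R0 -> R2=(1,0,0) R0=(1,0,0)
Op 5: inc R2 by 1 -> R2=(1,0,1) value=2
Op 6: inc R0 by 2 -> R0=(3,0,0) value=3
Op 7: inc R1 by 1 -> R1=(0,2,0) value=2
Op 8: merge R1<->R0 -> R1=(3,2,0) R0=(3,2,0)
Op 9: inc R1 by 3 -> R1=(3,5,0) value=8
Op 10: inc R2 by 4 -> R2=(1,0,5) value=6
Op 11: merge R1<->R0 -> R1=(3,5,0) R0=(3,5,0)
Op 12: inc R2 by 4 -> R2=(1,0,9) value=10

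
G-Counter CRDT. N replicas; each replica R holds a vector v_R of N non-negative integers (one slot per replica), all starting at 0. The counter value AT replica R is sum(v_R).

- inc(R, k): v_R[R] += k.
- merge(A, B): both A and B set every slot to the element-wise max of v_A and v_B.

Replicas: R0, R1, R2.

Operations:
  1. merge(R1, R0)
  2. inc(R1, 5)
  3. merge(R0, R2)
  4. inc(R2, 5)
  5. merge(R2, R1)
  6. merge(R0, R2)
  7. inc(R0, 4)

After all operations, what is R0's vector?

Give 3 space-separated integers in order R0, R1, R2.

Op 1: merge R1<->R0 -> R1=(0,0,0) R0=(0,0,0)
Op 2: inc R1 by 5 -> R1=(0,5,0) value=5
Op 3: merge R0<->R2 -> R0=(0,0,0) R2=(0,0,0)
Op 4: inc R2 by 5 -> R2=(0,0,5) value=5
Op 5: merge R2<->R1 -> R2=(0,5,5) R1=(0,5,5)
Op 6: merge R0<->R2 -> R0=(0,5,5) R2=(0,5,5)
Op 7: inc R0 by 4 -> R0=(4,5,5) value=14

Answer: 4 5 5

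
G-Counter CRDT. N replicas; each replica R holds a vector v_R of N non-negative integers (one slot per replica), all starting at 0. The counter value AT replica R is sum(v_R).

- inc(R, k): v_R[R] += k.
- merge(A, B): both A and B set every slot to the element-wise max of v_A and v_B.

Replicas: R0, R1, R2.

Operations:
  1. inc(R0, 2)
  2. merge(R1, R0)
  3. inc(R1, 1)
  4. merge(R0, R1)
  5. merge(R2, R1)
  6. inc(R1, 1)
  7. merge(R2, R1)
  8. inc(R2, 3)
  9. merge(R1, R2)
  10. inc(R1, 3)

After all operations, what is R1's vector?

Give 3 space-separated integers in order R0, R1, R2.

Answer: 2 5 3

Derivation:
Op 1: inc R0 by 2 -> R0=(2,0,0) value=2
Op 2: merge R1<->R0 -> R1=(2,0,0) R0=(2,0,0)
Op 3: inc R1 by 1 -> R1=(2,1,0) value=3
Op 4: merge R0<->R1 -> R0=(2,1,0) R1=(2,1,0)
Op 5: merge R2<->R1 -> R2=(2,1,0) R1=(2,1,0)
Op 6: inc R1 by 1 -> R1=(2,2,0) value=4
Op 7: merge R2<->R1 -> R2=(2,2,0) R1=(2,2,0)
Op 8: inc R2 by 3 -> R2=(2,2,3) value=7
Op 9: merge R1<->R2 -> R1=(2,2,3) R2=(2,2,3)
Op 10: inc R1 by 3 -> R1=(2,5,3) value=10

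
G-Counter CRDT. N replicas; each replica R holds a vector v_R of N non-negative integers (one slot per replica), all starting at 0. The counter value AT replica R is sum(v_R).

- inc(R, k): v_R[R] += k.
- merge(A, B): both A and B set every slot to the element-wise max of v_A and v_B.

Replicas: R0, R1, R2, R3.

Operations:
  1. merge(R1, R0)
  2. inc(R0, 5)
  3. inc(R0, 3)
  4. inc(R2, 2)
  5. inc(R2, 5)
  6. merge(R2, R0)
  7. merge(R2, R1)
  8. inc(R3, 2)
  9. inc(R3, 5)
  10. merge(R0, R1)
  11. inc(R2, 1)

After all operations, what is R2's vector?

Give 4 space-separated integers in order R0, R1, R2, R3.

Answer: 8 0 8 0

Derivation:
Op 1: merge R1<->R0 -> R1=(0,0,0,0) R0=(0,0,0,0)
Op 2: inc R0 by 5 -> R0=(5,0,0,0) value=5
Op 3: inc R0 by 3 -> R0=(8,0,0,0) value=8
Op 4: inc R2 by 2 -> R2=(0,0,2,0) value=2
Op 5: inc R2 by 5 -> R2=(0,0,7,0) value=7
Op 6: merge R2<->R0 -> R2=(8,0,7,0) R0=(8,0,7,0)
Op 7: merge R2<->R1 -> R2=(8,0,7,0) R1=(8,0,7,0)
Op 8: inc R3 by 2 -> R3=(0,0,0,2) value=2
Op 9: inc R3 by 5 -> R3=(0,0,0,7) value=7
Op 10: merge R0<->R1 -> R0=(8,0,7,0) R1=(8,0,7,0)
Op 11: inc R2 by 1 -> R2=(8,0,8,0) value=16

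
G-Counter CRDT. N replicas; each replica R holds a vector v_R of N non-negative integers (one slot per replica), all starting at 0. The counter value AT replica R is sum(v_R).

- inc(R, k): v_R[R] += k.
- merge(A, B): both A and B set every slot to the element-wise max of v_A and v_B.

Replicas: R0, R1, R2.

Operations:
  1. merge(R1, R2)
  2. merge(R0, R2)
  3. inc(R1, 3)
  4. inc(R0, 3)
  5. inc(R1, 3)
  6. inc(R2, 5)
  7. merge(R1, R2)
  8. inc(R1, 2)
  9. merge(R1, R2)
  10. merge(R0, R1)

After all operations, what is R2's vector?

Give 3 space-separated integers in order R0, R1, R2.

Answer: 0 8 5

Derivation:
Op 1: merge R1<->R2 -> R1=(0,0,0) R2=(0,0,0)
Op 2: merge R0<->R2 -> R0=(0,0,0) R2=(0,0,0)
Op 3: inc R1 by 3 -> R1=(0,3,0) value=3
Op 4: inc R0 by 3 -> R0=(3,0,0) value=3
Op 5: inc R1 by 3 -> R1=(0,6,0) value=6
Op 6: inc R2 by 5 -> R2=(0,0,5) value=5
Op 7: merge R1<->R2 -> R1=(0,6,5) R2=(0,6,5)
Op 8: inc R1 by 2 -> R1=(0,8,5) value=13
Op 9: merge R1<->R2 -> R1=(0,8,5) R2=(0,8,5)
Op 10: merge R0<->R1 -> R0=(3,8,5) R1=(3,8,5)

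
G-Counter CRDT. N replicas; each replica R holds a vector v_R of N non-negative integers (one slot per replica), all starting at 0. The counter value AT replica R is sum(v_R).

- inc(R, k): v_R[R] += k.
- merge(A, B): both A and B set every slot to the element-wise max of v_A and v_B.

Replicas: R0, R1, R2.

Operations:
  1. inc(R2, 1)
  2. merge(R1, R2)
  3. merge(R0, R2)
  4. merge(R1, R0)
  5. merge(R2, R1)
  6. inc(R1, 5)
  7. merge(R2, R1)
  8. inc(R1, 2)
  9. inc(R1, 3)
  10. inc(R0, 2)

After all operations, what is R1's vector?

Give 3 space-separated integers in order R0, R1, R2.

Op 1: inc R2 by 1 -> R2=(0,0,1) value=1
Op 2: merge R1<->R2 -> R1=(0,0,1) R2=(0,0,1)
Op 3: merge R0<->R2 -> R0=(0,0,1) R2=(0,0,1)
Op 4: merge R1<->R0 -> R1=(0,0,1) R0=(0,0,1)
Op 5: merge R2<->R1 -> R2=(0,0,1) R1=(0,0,1)
Op 6: inc R1 by 5 -> R1=(0,5,1) value=6
Op 7: merge R2<->R1 -> R2=(0,5,1) R1=(0,5,1)
Op 8: inc R1 by 2 -> R1=(0,7,1) value=8
Op 9: inc R1 by 3 -> R1=(0,10,1) value=11
Op 10: inc R0 by 2 -> R0=(2,0,1) value=3

Answer: 0 10 1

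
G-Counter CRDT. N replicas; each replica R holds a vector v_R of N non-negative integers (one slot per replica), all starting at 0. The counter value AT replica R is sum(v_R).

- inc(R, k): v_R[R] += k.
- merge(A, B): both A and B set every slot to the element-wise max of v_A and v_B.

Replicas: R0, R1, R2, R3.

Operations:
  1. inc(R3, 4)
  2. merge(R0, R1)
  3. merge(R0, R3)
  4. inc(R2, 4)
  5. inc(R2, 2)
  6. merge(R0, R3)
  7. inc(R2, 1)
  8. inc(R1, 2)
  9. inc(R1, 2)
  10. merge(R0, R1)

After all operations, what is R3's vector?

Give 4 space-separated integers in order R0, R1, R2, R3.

Answer: 0 0 0 4

Derivation:
Op 1: inc R3 by 4 -> R3=(0,0,0,4) value=4
Op 2: merge R0<->R1 -> R0=(0,0,0,0) R1=(0,0,0,0)
Op 3: merge R0<->R3 -> R0=(0,0,0,4) R3=(0,0,0,4)
Op 4: inc R2 by 4 -> R2=(0,0,4,0) value=4
Op 5: inc R2 by 2 -> R2=(0,0,6,0) value=6
Op 6: merge R0<->R3 -> R0=(0,0,0,4) R3=(0,0,0,4)
Op 7: inc R2 by 1 -> R2=(0,0,7,0) value=7
Op 8: inc R1 by 2 -> R1=(0,2,0,0) value=2
Op 9: inc R1 by 2 -> R1=(0,4,0,0) value=4
Op 10: merge R0<->R1 -> R0=(0,4,0,4) R1=(0,4,0,4)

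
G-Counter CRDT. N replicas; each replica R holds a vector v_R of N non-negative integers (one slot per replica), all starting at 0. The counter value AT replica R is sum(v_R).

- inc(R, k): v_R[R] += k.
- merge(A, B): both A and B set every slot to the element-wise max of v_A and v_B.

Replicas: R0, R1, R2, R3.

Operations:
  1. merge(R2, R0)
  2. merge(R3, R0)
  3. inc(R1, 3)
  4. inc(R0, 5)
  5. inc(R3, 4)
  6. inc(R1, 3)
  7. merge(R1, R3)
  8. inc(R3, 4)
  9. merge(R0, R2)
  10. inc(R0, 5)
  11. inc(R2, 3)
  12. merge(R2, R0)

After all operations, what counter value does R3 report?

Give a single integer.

Op 1: merge R2<->R0 -> R2=(0,0,0,0) R0=(0,0,0,0)
Op 2: merge R3<->R0 -> R3=(0,0,0,0) R0=(0,0,0,0)
Op 3: inc R1 by 3 -> R1=(0,3,0,0) value=3
Op 4: inc R0 by 5 -> R0=(5,0,0,0) value=5
Op 5: inc R3 by 4 -> R3=(0,0,0,4) value=4
Op 6: inc R1 by 3 -> R1=(0,6,0,0) value=6
Op 7: merge R1<->R3 -> R1=(0,6,0,4) R3=(0,6,0,4)
Op 8: inc R3 by 4 -> R3=(0,6,0,8) value=14
Op 9: merge R0<->R2 -> R0=(5,0,0,0) R2=(5,0,0,0)
Op 10: inc R0 by 5 -> R0=(10,0,0,0) value=10
Op 11: inc R2 by 3 -> R2=(5,0,3,0) value=8
Op 12: merge R2<->R0 -> R2=(10,0,3,0) R0=(10,0,3,0)

Answer: 14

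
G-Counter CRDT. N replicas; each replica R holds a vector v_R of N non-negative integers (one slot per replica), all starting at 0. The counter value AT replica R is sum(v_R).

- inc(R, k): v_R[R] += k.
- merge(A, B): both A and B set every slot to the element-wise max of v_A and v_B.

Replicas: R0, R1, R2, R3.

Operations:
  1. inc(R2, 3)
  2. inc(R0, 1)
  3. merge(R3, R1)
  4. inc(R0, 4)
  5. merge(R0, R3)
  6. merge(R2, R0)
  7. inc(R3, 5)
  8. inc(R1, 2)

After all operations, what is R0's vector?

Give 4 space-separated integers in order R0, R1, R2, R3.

Op 1: inc R2 by 3 -> R2=(0,0,3,0) value=3
Op 2: inc R0 by 1 -> R0=(1,0,0,0) value=1
Op 3: merge R3<->R1 -> R3=(0,0,0,0) R1=(0,0,0,0)
Op 4: inc R0 by 4 -> R0=(5,0,0,0) value=5
Op 5: merge R0<->R3 -> R0=(5,0,0,0) R3=(5,0,0,0)
Op 6: merge R2<->R0 -> R2=(5,0,3,0) R0=(5,0,3,0)
Op 7: inc R3 by 5 -> R3=(5,0,0,5) value=10
Op 8: inc R1 by 2 -> R1=(0,2,0,0) value=2

Answer: 5 0 3 0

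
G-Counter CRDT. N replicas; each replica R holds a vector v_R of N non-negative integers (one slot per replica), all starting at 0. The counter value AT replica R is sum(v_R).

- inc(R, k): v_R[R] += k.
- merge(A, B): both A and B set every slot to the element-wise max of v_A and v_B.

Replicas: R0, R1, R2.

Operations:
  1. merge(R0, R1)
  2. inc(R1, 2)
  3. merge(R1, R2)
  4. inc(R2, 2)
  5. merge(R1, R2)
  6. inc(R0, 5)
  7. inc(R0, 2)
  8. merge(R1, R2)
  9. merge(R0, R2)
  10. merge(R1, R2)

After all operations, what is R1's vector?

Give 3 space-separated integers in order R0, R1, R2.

Answer: 7 2 2

Derivation:
Op 1: merge R0<->R1 -> R0=(0,0,0) R1=(0,0,0)
Op 2: inc R1 by 2 -> R1=(0,2,0) value=2
Op 3: merge R1<->R2 -> R1=(0,2,0) R2=(0,2,0)
Op 4: inc R2 by 2 -> R2=(0,2,2) value=4
Op 5: merge R1<->R2 -> R1=(0,2,2) R2=(0,2,2)
Op 6: inc R0 by 5 -> R0=(5,0,0) value=5
Op 7: inc R0 by 2 -> R0=(7,0,0) value=7
Op 8: merge R1<->R2 -> R1=(0,2,2) R2=(0,2,2)
Op 9: merge R0<->R2 -> R0=(7,2,2) R2=(7,2,2)
Op 10: merge R1<->R2 -> R1=(7,2,2) R2=(7,2,2)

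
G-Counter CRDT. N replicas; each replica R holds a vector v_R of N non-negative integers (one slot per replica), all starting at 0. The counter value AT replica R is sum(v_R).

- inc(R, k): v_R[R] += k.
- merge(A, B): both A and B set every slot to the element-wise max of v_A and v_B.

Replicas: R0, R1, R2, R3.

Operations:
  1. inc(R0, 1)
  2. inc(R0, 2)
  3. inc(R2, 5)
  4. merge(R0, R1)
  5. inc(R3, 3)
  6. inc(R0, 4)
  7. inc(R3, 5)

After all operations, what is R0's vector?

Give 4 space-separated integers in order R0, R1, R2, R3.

Answer: 7 0 0 0

Derivation:
Op 1: inc R0 by 1 -> R0=(1,0,0,0) value=1
Op 2: inc R0 by 2 -> R0=(3,0,0,0) value=3
Op 3: inc R2 by 5 -> R2=(0,0,5,0) value=5
Op 4: merge R0<->R1 -> R0=(3,0,0,0) R1=(3,0,0,0)
Op 5: inc R3 by 3 -> R3=(0,0,0,3) value=3
Op 6: inc R0 by 4 -> R0=(7,0,0,0) value=7
Op 7: inc R3 by 5 -> R3=(0,0,0,8) value=8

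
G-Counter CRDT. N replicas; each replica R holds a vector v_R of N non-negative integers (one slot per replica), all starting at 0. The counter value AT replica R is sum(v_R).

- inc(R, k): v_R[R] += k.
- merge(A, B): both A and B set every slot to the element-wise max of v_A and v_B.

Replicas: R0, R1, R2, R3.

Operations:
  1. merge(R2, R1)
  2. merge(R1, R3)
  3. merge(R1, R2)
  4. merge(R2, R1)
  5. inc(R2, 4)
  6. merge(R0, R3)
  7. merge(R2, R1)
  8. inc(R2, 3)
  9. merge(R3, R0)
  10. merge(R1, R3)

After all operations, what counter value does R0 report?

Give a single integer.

Op 1: merge R2<->R1 -> R2=(0,0,0,0) R1=(0,0,0,0)
Op 2: merge R1<->R3 -> R1=(0,0,0,0) R3=(0,0,0,0)
Op 3: merge R1<->R2 -> R1=(0,0,0,0) R2=(0,0,0,0)
Op 4: merge R2<->R1 -> R2=(0,0,0,0) R1=(0,0,0,0)
Op 5: inc R2 by 4 -> R2=(0,0,4,0) value=4
Op 6: merge R0<->R3 -> R0=(0,0,0,0) R3=(0,0,0,0)
Op 7: merge R2<->R1 -> R2=(0,0,4,0) R1=(0,0,4,0)
Op 8: inc R2 by 3 -> R2=(0,0,7,0) value=7
Op 9: merge R3<->R0 -> R3=(0,0,0,0) R0=(0,0,0,0)
Op 10: merge R1<->R3 -> R1=(0,0,4,0) R3=(0,0,4,0)

Answer: 0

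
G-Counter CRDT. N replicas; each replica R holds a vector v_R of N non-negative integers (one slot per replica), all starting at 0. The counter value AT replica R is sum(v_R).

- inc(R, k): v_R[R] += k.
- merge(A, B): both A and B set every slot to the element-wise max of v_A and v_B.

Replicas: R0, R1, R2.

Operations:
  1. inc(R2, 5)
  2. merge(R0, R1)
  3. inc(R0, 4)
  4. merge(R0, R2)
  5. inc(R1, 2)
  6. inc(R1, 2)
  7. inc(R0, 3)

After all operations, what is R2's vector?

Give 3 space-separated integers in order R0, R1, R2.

Op 1: inc R2 by 5 -> R2=(0,0,5) value=5
Op 2: merge R0<->R1 -> R0=(0,0,0) R1=(0,0,0)
Op 3: inc R0 by 4 -> R0=(4,0,0) value=4
Op 4: merge R0<->R2 -> R0=(4,0,5) R2=(4,0,5)
Op 5: inc R1 by 2 -> R1=(0,2,0) value=2
Op 6: inc R1 by 2 -> R1=(0,4,0) value=4
Op 7: inc R0 by 3 -> R0=(7,0,5) value=12

Answer: 4 0 5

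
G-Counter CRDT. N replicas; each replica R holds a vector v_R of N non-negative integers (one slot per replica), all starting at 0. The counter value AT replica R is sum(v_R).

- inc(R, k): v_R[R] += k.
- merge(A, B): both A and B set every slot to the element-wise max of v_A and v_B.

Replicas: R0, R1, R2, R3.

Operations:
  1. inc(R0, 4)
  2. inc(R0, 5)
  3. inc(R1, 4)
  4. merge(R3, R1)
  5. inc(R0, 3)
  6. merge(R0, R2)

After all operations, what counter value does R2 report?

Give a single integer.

Answer: 12

Derivation:
Op 1: inc R0 by 4 -> R0=(4,0,0,0) value=4
Op 2: inc R0 by 5 -> R0=(9,0,0,0) value=9
Op 3: inc R1 by 4 -> R1=(0,4,0,0) value=4
Op 4: merge R3<->R1 -> R3=(0,4,0,0) R1=(0,4,0,0)
Op 5: inc R0 by 3 -> R0=(12,0,0,0) value=12
Op 6: merge R0<->R2 -> R0=(12,0,0,0) R2=(12,0,0,0)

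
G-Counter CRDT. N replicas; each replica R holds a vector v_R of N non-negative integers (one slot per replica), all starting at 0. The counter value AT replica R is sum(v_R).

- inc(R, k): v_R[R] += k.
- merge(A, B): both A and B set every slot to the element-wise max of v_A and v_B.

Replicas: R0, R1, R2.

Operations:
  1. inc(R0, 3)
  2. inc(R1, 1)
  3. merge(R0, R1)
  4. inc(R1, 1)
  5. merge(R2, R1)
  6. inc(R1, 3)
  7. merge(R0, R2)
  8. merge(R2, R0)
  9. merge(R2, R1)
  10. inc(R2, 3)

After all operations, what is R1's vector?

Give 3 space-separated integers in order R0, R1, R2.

Answer: 3 5 0

Derivation:
Op 1: inc R0 by 3 -> R0=(3,0,0) value=3
Op 2: inc R1 by 1 -> R1=(0,1,0) value=1
Op 3: merge R0<->R1 -> R0=(3,1,0) R1=(3,1,0)
Op 4: inc R1 by 1 -> R1=(3,2,0) value=5
Op 5: merge R2<->R1 -> R2=(3,2,0) R1=(3,2,0)
Op 6: inc R1 by 3 -> R1=(3,5,0) value=8
Op 7: merge R0<->R2 -> R0=(3,2,0) R2=(3,2,0)
Op 8: merge R2<->R0 -> R2=(3,2,0) R0=(3,2,0)
Op 9: merge R2<->R1 -> R2=(3,5,0) R1=(3,5,0)
Op 10: inc R2 by 3 -> R2=(3,5,3) value=11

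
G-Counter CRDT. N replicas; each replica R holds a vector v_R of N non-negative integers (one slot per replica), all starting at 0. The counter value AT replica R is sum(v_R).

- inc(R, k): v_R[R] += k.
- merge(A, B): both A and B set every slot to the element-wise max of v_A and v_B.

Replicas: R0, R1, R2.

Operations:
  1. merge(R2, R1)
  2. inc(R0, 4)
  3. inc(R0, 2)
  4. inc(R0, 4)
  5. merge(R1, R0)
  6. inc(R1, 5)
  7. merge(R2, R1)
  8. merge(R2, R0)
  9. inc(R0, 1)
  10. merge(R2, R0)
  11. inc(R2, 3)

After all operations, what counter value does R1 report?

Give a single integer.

Answer: 15

Derivation:
Op 1: merge R2<->R1 -> R2=(0,0,0) R1=(0,0,0)
Op 2: inc R0 by 4 -> R0=(4,0,0) value=4
Op 3: inc R0 by 2 -> R0=(6,0,0) value=6
Op 4: inc R0 by 4 -> R0=(10,0,0) value=10
Op 5: merge R1<->R0 -> R1=(10,0,0) R0=(10,0,0)
Op 6: inc R1 by 5 -> R1=(10,5,0) value=15
Op 7: merge R2<->R1 -> R2=(10,5,0) R1=(10,5,0)
Op 8: merge R2<->R0 -> R2=(10,5,0) R0=(10,5,0)
Op 9: inc R0 by 1 -> R0=(11,5,0) value=16
Op 10: merge R2<->R0 -> R2=(11,5,0) R0=(11,5,0)
Op 11: inc R2 by 3 -> R2=(11,5,3) value=19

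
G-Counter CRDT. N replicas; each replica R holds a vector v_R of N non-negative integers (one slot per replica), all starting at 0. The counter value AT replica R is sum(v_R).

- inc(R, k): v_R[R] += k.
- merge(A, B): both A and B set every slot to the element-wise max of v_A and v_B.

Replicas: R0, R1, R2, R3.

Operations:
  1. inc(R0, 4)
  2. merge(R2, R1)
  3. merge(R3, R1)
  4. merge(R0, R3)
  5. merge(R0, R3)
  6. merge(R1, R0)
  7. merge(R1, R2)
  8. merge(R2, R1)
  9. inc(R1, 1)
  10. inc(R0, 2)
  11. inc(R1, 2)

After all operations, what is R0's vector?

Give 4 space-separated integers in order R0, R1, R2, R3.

Answer: 6 0 0 0

Derivation:
Op 1: inc R0 by 4 -> R0=(4,0,0,0) value=4
Op 2: merge R2<->R1 -> R2=(0,0,0,0) R1=(0,0,0,0)
Op 3: merge R3<->R1 -> R3=(0,0,0,0) R1=(0,0,0,0)
Op 4: merge R0<->R3 -> R0=(4,0,0,0) R3=(4,0,0,0)
Op 5: merge R0<->R3 -> R0=(4,0,0,0) R3=(4,0,0,0)
Op 6: merge R1<->R0 -> R1=(4,0,0,0) R0=(4,0,0,0)
Op 7: merge R1<->R2 -> R1=(4,0,0,0) R2=(4,0,0,0)
Op 8: merge R2<->R1 -> R2=(4,0,0,0) R1=(4,0,0,0)
Op 9: inc R1 by 1 -> R1=(4,1,0,0) value=5
Op 10: inc R0 by 2 -> R0=(6,0,0,0) value=6
Op 11: inc R1 by 2 -> R1=(4,3,0,0) value=7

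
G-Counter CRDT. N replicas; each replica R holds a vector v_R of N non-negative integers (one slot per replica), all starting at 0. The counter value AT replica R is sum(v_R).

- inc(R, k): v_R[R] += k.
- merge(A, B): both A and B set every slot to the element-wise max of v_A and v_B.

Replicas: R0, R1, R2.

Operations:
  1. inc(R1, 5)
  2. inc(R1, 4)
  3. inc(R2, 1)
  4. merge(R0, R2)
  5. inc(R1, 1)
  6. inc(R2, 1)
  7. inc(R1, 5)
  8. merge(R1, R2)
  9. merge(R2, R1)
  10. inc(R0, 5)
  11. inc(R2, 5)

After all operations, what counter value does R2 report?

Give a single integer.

Answer: 22

Derivation:
Op 1: inc R1 by 5 -> R1=(0,5,0) value=5
Op 2: inc R1 by 4 -> R1=(0,9,0) value=9
Op 3: inc R2 by 1 -> R2=(0,0,1) value=1
Op 4: merge R0<->R2 -> R0=(0,0,1) R2=(0,0,1)
Op 5: inc R1 by 1 -> R1=(0,10,0) value=10
Op 6: inc R2 by 1 -> R2=(0,0,2) value=2
Op 7: inc R1 by 5 -> R1=(0,15,0) value=15
Op 8: merge R1<->R2 -> R1=(0,15,2) R2=(0,15,2)
Op 9: merge R2<->R1 -> R2=(0,15,2) R1=(0,15,2)
Op 10: inc R0 by 5 -> R0=(5,0,1) value=6
Op 11: inc R2 by 5 -> R2=(0,15,7) value=22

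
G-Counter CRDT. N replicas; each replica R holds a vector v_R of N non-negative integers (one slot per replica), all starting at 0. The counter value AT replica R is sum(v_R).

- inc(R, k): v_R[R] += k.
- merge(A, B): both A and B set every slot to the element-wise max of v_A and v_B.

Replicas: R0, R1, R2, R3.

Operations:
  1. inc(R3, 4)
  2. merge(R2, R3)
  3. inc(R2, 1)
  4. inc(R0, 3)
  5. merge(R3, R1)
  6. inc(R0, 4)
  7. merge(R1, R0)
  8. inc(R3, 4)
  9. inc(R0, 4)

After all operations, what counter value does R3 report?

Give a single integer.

Op 1: inc R3 by 4 -> R3=(0,0,0,4) value=4
Op 2: merge R2<->R3 -> R2=(0,0,0,4) R3=(0,0,0,4)
Op 3: inc R2 by 1 -> R2=(0,0,1,4) value=5
Op 4: inc R0 by 3 -> R0=(3,0,0,0) value=3
Op 5: merge R3<->R1 -> R3=(0,0,0,4) R1=(0,0,0,4)
Op 6: inc R0 by 4 -> R0=(7,0,0,0) value=7
Op 7: merge R1<->R0 -> R1=(7,0,0,4) R0=(7,0,0,4)
Op 8: inc R3 by 4 -> R3=(0,0,0,8) value=8
Op 9: inc R0 by 4 -> R0=(11,0,0,4) value=15

Answer: 8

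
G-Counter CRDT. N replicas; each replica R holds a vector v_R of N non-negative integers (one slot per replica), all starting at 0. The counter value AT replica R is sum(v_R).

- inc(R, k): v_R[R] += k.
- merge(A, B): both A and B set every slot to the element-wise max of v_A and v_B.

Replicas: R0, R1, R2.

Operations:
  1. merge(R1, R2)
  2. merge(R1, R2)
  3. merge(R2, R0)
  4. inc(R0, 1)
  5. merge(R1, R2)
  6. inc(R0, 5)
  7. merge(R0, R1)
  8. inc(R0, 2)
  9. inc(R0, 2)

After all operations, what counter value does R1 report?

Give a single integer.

Op 1: merge R1<->R2 -> R1=(0,0,0) R2=(0,0,0)
Op 2: merge R1<->R2 -> R1=(0,0,0) R2=(0,0,0)
Op 3: merge R2<->R0 -> R2=(0,0,0) R0=(0,0,0)
Op 4: inc R0 by 1 -> R0=(1,0,0) value=1
Op 5: merge R1<->R2 -> R1=(0,0,0) R2=(0,0,0)
Op 6: inc R0 by 5 -> R0=(6,0,0) value=6
Op 7: merge R0<->R1 -> R0=(6,0,0) R1=(6,0,0)
Op 8: inc R0 by 2 -> R0=(8,0,0) value=8
Op 9: inc R0 by 2 -> R0=(10,0,0) value=10

Answer: 6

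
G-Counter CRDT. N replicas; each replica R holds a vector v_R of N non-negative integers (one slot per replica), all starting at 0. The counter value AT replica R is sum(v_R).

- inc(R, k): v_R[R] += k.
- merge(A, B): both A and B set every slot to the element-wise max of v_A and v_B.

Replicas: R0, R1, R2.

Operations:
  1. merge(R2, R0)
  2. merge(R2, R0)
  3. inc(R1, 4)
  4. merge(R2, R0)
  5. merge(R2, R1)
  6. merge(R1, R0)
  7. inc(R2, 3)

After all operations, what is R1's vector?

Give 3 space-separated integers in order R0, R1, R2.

Answer: 0 4 0

Derivation:
Op 1: merge R2<->R0 -> R2=(0,0,0) R0=(0,0,0)
Op 2: merge R2<->R0 -> R2=(0,0,0) R0=(0,0,0)
Op 3: inc R1 by 4 -> R1=(0,4,0) value=4
Op 4: merge R2<->R0 -> R2=(0,0,0) R0=(0,0,0)
Op 5: merge R2<->R1 -> R2=(0,4,0) R1=(0,4,0)
Op 6: merge R1<->R0 -> R1=(0,4,0) R0=(0,4,0)
Op 7: inc R2 by 3 -> R2=(0,4,3) value=7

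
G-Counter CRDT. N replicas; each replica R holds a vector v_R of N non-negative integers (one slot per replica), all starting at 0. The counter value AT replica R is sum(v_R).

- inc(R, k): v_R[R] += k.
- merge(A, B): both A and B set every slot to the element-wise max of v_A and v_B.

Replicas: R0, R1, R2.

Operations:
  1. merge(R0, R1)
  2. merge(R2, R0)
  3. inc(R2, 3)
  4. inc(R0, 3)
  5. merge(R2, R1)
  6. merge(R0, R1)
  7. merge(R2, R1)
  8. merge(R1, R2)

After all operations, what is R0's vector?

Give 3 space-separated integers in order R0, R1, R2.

Op 1: merge R0<->R1 -> R0=(0,0,0) R1=(0,0,0)
Op 2: merge R2<->R0 -> R2=(0,0,0) R0=(0,0,0)
Op 3: inc R2 by 3 -> R2=(0,0,3) value=3
Op 4: inc R0 by 3 -> R0=(3,0,0) value=3
Op 5: merge R2<->R1 -> R2=(0,0,3) R1=(0,0,3)
Op 6: merge R0<->R1 -> R0=(3,0,3) R1=(3,0,3)
Op 7: merge R2<->R1 -> R2=(3,0,3) R1=(3,0,3)
Op 8: merge R1<->R2 -> R1=(3,0,3) R2=(3,0,3)

Answer: 3 0 3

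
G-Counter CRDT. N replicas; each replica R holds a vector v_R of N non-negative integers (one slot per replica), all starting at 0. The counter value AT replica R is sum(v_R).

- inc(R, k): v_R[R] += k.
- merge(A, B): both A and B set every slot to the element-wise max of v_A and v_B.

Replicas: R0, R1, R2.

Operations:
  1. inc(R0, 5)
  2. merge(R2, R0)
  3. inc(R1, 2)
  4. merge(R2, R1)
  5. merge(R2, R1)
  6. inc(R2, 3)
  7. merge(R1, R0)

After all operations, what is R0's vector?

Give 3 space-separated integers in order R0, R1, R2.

Op 1: inc R0 by 5 -> R0=(5,0,0) value=5
Op 2: merge R2<->R0 -> R2=(5,0,0) R0=(5,0,0)
Op 3: inc R1 by 2 -> R1=(0,2,0) value=2
Op 4: merge R2<->R1 -> R2=(5,2,0) R1=(5,2,0)
Op 5: merge R2<->R1 -> R2=(5,2,0) R1=(5,2,0)
Op 6: inc R2 by 3 -> R2=(5,2,3) value=10
Op 7: merge R1<->R0 -> R1=(5,2,0) R0=(5,2,0)

Answer: 5 2 0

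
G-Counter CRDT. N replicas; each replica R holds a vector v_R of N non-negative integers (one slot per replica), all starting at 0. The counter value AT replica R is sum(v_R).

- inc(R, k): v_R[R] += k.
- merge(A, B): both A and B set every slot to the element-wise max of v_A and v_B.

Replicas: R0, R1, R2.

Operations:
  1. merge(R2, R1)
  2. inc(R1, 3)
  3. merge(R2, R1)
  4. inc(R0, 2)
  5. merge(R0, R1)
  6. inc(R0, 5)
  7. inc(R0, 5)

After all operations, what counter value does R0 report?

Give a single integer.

Op 1: merge R2<->R1 -> R2=(0,0,0) R1=(0,0,0)
Op 2: inc R1 by 3 -> R1=(0,3,0) value=3
Op 3: merge R2<->R1 -> R2=(0,3,0) R1=(0,3,0)
Op 4: inc R0 by 2 -> R0=(2,0,0) value=2
Op 5: merge R0<->R1 -> R0=(2,3,0) R1=(2,3,0)
Op 6: inc R0 by 5 -> R0=(7,3,0) value=10
Op 7: inc R0 by 5 -> R0=(12,3,0) value=15

Answer: 15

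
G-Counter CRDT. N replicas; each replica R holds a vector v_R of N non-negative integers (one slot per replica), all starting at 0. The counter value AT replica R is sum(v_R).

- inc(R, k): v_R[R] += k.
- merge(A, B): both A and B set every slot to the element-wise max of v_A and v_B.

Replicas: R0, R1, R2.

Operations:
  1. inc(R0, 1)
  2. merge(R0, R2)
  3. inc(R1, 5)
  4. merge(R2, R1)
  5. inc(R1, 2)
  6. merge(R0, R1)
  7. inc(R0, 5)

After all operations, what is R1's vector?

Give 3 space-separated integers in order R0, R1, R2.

Op 1: inc R0 by 1 -> R0=(1,0,0) value=1
Op 2: merge R0<->R2 -> R0=(1,0,0) R2=(1,0,0)
Op 3: inc R1 by 5 -> R1=(0,5,0) value=5
Op 4: merge R2<->R1 -> R2=(1,5,0) R1=(1,5,0)
Op 5: inc R1 by 2 -> R1=(1,7,0) value=8
Op 6: merge R0<->R1 -> R0=(1,7,0) R1=(1,7,0)
Op 7: inc R0 by 5 -> R0=(6,7,0) value=13

Answer: 1 7 0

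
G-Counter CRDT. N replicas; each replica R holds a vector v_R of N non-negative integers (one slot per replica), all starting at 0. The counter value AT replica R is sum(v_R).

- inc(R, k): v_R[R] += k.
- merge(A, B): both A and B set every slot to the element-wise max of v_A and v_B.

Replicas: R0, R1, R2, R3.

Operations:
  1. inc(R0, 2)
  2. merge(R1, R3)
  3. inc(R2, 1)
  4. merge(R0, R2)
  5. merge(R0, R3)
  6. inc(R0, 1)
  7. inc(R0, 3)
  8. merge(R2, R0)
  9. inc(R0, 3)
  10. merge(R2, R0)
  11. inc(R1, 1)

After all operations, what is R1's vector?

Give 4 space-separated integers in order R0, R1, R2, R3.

Op 1: inc R0 by 2 -> R0=(2,0,0,0) value=2
Op 2: merge R1<->R3 -> R1=(0,0,0,0) R3=(0,0,0,0)
Op 3: inc R2 by 1 -> R2=(0,0,1,0) value=1
Op 4: merge R0<->R2 -> R0=(2,0,1,0) R2=(2,0,1,0)
Op 5: merge R0<->R3 -> R0=(2,0,1,0) R3=(2,0,1,0)
Op 6: inc R0 by 1 -> R0=(3,0,1,0) value=4
Op 7: inc R0 by 3 -> R0=(6,0,1,0) value=7
Op 8: merge R2<->R0 -> R2=(6,0,1,0) R0=(6,0,1,0)
Op 9: inc R0 by 3 -> R0=(9,0,1,0) value=10
Op 10: merge R2<->R0 -> R2=(9,0,1,0) R0=(9,0,1,0)
Op 11: inc R1 by 1 -> R1=(0,1,0,0) value=1

Answer: 0 1 0 0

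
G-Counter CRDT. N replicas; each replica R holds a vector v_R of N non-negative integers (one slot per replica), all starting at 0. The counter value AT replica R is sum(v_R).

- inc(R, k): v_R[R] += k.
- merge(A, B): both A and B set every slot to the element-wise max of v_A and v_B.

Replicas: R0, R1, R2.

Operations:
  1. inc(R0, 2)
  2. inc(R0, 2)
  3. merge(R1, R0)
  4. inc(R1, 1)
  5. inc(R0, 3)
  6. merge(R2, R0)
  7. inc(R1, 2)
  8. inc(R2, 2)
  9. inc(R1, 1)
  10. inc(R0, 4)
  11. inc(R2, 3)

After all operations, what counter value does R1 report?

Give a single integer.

Answer: 8

Derivation:
Op 1: inc R0 by 2 -> R0=(2,0,0) value=2
Op 2: inc R0 by 2 -> R0=(4,0,0) value=4
Op 3: merge R1<->R0 -> R1=(4,0,0) R0=(4,0,0)
Op 4: inc R1 by 1 -> R1=(4,1,0) value=5
Op 5: inc R0 by 3 -> R0=(7,0,0) value=7
Op 6: merge R2<->R0 -> R2=(7,0,0) R0=(7,0,0)
Op 7: inc R1 by 2 -> R1=(4,3,0) value=7
Op 8: inc R2 by 2 -> R2=(7,0,2) value=9
Op 9: inc R1 by 1 -> R1=(4,4,0) value=8
Op 10: inc R0 by 4 -> R0=(11,0,0) value=11
Op 11: inc R2 by 3 -> R2=(7,0,5) value=12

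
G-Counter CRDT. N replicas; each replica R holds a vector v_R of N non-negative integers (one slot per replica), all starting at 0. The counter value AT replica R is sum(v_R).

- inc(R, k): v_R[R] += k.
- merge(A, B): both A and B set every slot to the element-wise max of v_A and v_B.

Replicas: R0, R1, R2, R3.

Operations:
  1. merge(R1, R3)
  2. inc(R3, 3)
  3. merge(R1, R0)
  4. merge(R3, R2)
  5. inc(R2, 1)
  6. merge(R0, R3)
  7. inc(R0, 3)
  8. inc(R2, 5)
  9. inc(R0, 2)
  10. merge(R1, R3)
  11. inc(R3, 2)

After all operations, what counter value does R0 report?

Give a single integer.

Answer: 8

Derivation:
Op 1: merge R1<->R3 -> R1=(0,0,0,0) R3=(0,0,0,0)
Op 2: inc R3 by 3 -> R3=(0,0,0,3) value=3
Op 3: merge R1<->R0 -> R1=(0,0,0,0) R0=(0,0,0,0)
Op 4: merge R3<->R2 -> R3=(0,0,0,3) R2=(0,0,0,3)
Op 5: inc R2 by 1 -> R2=(0,0,1,3) value=4
Op 6: merge R0<->R3 -> R0=(0,0,0,3) R3=(0,0,0,3)
Op 7: inc R0 by 3 -> R0=(3,0,0,3) value=6
Op 8: inc R2 by 5 -> R2=(0,0,6,3) value=9
Op 9: inc R0 by 2 -> R0=(5,0,0,3) value=8
Op 10: merge R1<->R3 -> R1=(0,0,0,3) R3=(0,0,0,3)
Op 11: inc R3 by 2 -> R3=(0,0,0,5) value=5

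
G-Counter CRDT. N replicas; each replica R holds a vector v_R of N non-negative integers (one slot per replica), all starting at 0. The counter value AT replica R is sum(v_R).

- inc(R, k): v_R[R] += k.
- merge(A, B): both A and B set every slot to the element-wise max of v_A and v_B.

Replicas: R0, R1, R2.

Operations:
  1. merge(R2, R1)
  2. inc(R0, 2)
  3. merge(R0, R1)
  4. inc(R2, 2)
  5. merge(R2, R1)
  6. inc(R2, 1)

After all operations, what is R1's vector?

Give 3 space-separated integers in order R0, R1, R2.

Op 1: merge R2<->R1 -> R2=(0,0,0) R1=(0,0,0)
Op 2: inc R0 by 2 -> R0=(2,0,0) value=2
Op 3: merge R0<->R1 -> R0=(2,0,0) R1=(2,0,0)
Op 4: inc R2 by 2 -> R2=(0,0,2) value=2
Op 5: merge R2<->R1 -> R2=(2,0,2) R1=(2,0,2)
Op 6: inc R2 by 1 -> R2=(2,0,3) value=5

Answer: 2 0 2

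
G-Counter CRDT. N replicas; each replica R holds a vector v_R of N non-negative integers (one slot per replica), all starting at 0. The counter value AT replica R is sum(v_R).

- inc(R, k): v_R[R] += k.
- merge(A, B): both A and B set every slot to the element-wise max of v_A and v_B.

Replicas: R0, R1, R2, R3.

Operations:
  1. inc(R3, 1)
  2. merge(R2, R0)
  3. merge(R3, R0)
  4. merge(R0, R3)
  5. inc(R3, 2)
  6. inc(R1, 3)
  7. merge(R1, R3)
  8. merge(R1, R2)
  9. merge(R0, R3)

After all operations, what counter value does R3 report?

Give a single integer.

Op 1: inc R3 by 1 -> R3=(0,0,0,1) value=1
Op 2: merge R2<->R0 -> R2=(0,0,0,0) R0=(0,0,0,0)
Op 3: merge R3<->R0 -> R3=(0,0,0,1) R0=(0,0,0,1)
Op 4: merge R0<->R3 -> R0=(0,0,0,1) R3=(0,0,0,1)
Op 5: inc R3 by 2 -> R3=(0,0,0,3) value=3
Op 6: inc R1 by 3 -> R1=(0,3,0,0) value=3
Op 7: merge R1<->R3 -> R1=(0,3,0,3) R3=(0,3,0,3)
Op 8: merge R1<->R2 -> R1=(0,3,0,3) R2=(0,3,0,3)
Op 9: merge R0<->R3 -> R0=(0,3,0,3) R3=(0,3,0,3)

Answer: 6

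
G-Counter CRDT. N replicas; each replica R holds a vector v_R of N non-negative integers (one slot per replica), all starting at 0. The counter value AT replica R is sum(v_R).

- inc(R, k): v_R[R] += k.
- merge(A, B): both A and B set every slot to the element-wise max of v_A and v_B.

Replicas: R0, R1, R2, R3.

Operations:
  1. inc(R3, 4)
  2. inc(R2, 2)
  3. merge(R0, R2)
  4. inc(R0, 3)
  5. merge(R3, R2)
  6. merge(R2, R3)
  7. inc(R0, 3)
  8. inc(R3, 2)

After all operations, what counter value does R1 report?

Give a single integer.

Answer: 0

Derivation:
Op 1: inc R3 by 4 -> R3=(0,0,0,4) value=4
Op 2: inc R2 by 2 -> R2=(0,0,2,0) value=2
Op 3: merge R0<->R2 -> R0=(0,0,2,0) R2=(0,0,2,0)
Op 4: inc R0 by 3 -> R0=(3,0,2,0) value=5
Op 5: merge R3<->R2 -> R3=(0,0,2,4) R2=(0,0,2,4)
Op 6: merge R2<->R3 -> R2=(0,0,2,4) R3=(0,0,2,4)
Op 7: inc R0 by 3 -> R0=(6,0,2,0) value=8
Op 8: inc R3 by 2 -> R3=(0,0,2,6) value=8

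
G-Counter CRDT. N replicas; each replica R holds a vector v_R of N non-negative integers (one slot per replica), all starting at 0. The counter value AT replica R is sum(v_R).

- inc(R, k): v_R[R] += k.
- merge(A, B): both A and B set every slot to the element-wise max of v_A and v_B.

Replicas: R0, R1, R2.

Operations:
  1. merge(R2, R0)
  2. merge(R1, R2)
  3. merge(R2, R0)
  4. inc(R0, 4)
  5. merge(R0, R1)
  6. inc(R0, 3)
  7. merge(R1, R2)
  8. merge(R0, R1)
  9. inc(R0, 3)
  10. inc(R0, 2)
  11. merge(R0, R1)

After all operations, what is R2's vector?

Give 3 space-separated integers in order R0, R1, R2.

Answer: 4 0 0

Derivation:
Op 1: merge R2<->R0 -> R2=(0,0,0) R0=(0,0,0)
Op 2: merge R1<->R2 -> R1=(0,0,0) R2=(0,0,0)
Op 3: merge R2<->R0 -> R2=(0,0,0) R0=(0,0,0)
Op 4: inc R0 by 4 -> R0=(4,0,0) value=4
Op 5: merge R0<->R1 -> R0=(4,0,0) R1=(4,0,0)
Op 6: inc R0 by 3 -> R0=(7,0,0) value=7
Op 7: merge R1<->R2 -> R1=(4,0,0) R2=(4,0,0)
Op 8: merge R0<->R1 -> R0=(7,0,0) R1=(7,0,0)
Op 9: inc R0 by 3 -> R0=(10,0,0) value=10
Op 10: inc R0 by 2 -> R0=(12,0,0) value=12
Op 11: merge R0<->R1 -> R0=(12,0,0) R1=(12,0,0)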